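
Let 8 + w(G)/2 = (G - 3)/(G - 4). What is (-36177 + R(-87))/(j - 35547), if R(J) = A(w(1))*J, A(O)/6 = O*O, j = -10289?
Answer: 148465/45836 ≈ 3.2390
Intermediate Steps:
w(G) = -16 + 2*(-3 + G)/(-4 + G) (w(G) = -16 + 2*((G - 3)/(G - 4)) = -16 + 2*((-3 + G)/(-4 + G)) = -16 + 2*(-3 + G)/(-4 + G))
A(O) = 6*O² (A(O) = 6*(O*O) = 6*O²)
R(J) = 3872*J/3 (R(J) = (6*(2*(29 - 7*1)/(-4 + 1))²)*J = (6*(2*(29 - 7)/(-3))²)*J = (6*(2*(-⅓)*22)²)*J = (6*(-44/3)²)*J = (6*(1936/9))*J = 3872*J/3)
(-36177 + R(-87))/(j - 35547) = (-36177 + (3872/3)*(-87))/(-10289 - 35547) = (-36177 - 112288)/(-45836) = -148465*(-1/45836) = 148465/45836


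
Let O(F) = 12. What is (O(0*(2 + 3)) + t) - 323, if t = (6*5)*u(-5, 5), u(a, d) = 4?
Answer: -191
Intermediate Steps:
t = 120 (t = (6*5)*4 = 30*4 = 120)
(O(0*(2 + 3)) + t) - 323 = (12 + 120) - 323 = 132 - 323 = -191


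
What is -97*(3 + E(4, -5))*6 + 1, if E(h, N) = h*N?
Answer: 9895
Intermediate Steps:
E(h, N) = N*h
-97*(3 + E(4, -5))*6 + 1 = -97*(3 - 5*4)*6 + 1 = -97*(3 - 20)*6 + 1 = -(-1649)*6 + 1 = -97*(-102) + 1 = 9894 + 1 = 9895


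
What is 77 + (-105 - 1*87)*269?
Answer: -51571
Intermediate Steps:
77 + (-105 - 1*87)*269 = 77 + (-105 - 87)*269 = 77 - 192*269 = 77 - 51648 = -51571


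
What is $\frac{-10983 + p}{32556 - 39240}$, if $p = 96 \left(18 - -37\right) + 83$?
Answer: $\frac{1405}{1671} \approx 0.84081$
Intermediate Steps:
$p = 5363$ ($p = 96 \left(18 + 37\right) + 83 = 96 \cdot 55 + 83 = 5280 + 83 = 5363$)
$\frac{-10983 + p}{32556 - 39240} = \frac{-10983 + 5363}{32556 - 39240} = - \frac{5620}{-6684} = \left(-5620\right) \left(- \frac{1}{6684}\right) = \frac{1405}{1671}$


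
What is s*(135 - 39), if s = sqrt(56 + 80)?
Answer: 192*sqrt(34) ≈ 1119.5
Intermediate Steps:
s = 2*sqrt(34) (s = sqrt(136) = 2*sqrt(34) ≈ 11.662)
s*(135 - 39) = (2*sqrt(34))*(135 - 39) = (2*sqrt(34))*96 = 192*sqrt(34)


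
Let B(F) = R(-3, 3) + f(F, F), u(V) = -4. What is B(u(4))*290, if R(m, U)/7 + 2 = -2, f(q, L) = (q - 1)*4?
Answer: -13920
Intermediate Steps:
f(q, L) = -4 + 4*q (f(q, L) = (-1 + q)*4 = -4 + 4*q)
R(m, U) = -28 (R(m, U) = -14 + 7*(-2) = -14 - 14 = -28)
B(F) = -32 + 4*F (B(F) = -28 + (-4 + 4*F) = -32 + 4*F)
B(u(4))*290 = (-32 + 4*(-4))*290 = (-32 - 16)*290 = -48*290 = -13920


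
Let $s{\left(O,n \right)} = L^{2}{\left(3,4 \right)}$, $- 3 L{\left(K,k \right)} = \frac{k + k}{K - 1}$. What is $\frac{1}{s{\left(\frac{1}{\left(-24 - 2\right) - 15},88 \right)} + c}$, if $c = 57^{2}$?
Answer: $\frac{9}{29257} \approx 0.00030762$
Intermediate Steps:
$L{\left(K,k \right)} = - \frac{2 k}{3 \left(-1 + K\right)}$ ($L{\left(K,k \right)} = - \frac{\left(k + k\right) \frac{1}{K - 1}}{3} = - \frac{2 k \frac{1}{-1 + K}}{3} = - \frac{2 k}{3 \left(-1 + K\right)}$)
$s{\left(O,n \right)} = \frac{16}{9}$ ($s{\left(O,n \right)} = \left(\left(-2\right) 4 \frac{1}{-3 + 3 \cdot 3}\right)^{2} = \left(\left(-2\right) 4 \frac{1}{-3 + 9}\right)^{2} = \left(\left(-2\right) 4 \cdot \frac{1}{6}\right)^{2} = \left(- \frac{4}{3}\right)^{2} = \frac{16}{9}$)
$c = 3249$
$\frac{1}{s{\left(\frac{1}{\left(-24 - 2\right) - 15},88 \right)} + c} = \frac{1}{\frac{16}{9} + 3249} = \frac{1}{\frac{29257}{9}} = \frac{9}{29257}$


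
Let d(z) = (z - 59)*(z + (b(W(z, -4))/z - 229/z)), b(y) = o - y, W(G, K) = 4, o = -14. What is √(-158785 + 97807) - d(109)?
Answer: -581700/109 + I*√60978 ≈ -5336.7 + 246.94*I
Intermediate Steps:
b(y) = -14 - y
d(z) = (-59 + z)*(z - 247/z) (d(z) = (z - 59)*(z + ((-14 - 1*4)/z - 229/z)) = (-59 + z)*(z + ((-14 - 4)/z - 229/z)) = (-59 + z)*(z + (-18/z - 229/z)) = (-59 + z)*(z - 247/z))
√(-158785 + 97807) - d(109) = √(-158785 + 97807) - (-247 + 109² - 59*109 + 14573/109) = √(-60978) - (-247 + 11881 - 6431 + 14573*(1/109)) = I*√60978 - (-247 + 11881 - 6431 + 14573/109) = I*√60978 - 1*581700/109 = I*√60978 - 581700/109 = -581700/109 + I*√60978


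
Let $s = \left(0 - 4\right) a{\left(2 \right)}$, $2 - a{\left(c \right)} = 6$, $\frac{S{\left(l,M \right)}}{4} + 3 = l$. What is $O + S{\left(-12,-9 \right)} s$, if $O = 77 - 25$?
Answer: $-908$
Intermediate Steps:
$O = 52$
$S{\left(l,M \right)} = -12 + 4 l$
$a{\left(c \right)} = -4$ ($a{\left(c \right)} = 2 - 6 = -4$)
$s = 16$ ($s = \left(0 - 4\right) \left(-4\right) = \left(-4\right) \left(-4\right) = 16$)
$O + S{\left(-12,-9 \right)} s = 52 + \left(-12 + 4 \left(-12\right)\right) 16 = 52 + \left(-12 - 48\right) 16 = 52 - 960 = -908$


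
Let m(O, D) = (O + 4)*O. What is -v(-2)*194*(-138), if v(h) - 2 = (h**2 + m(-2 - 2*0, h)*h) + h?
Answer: 321264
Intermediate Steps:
m(O, D) = O*(4 + O) (m(O, D) = (4 + O)*O = O*(4 + O))
v(h) = 2 + h**2 - 3*h (v(h) = 2 + ((h**2 + ((-2 - 2*0)*(4 + (-2 - 2*0)))*h) + h) = 2 + ((h**2 + ((-2 + 0)*(4 + (-2 + 0)))*h) + h) = 2 + ((h**2 + (-2*(4 - 2))*h) + h) = 2 + ((h**2 + (-2*2)*h) + h) = 2 + ((h**2 - 4*h) + h) = 2 + (h**2 - 3*h) = 2 + h**2 - 3*h)
-v(-2)*194*(-138) = -(2 + (-2)**2 - 3*(-2))*194*(-138) = -(2 + 4 + 6)*194*(-138) = -12*194*(-138) = -2328*(-138) = -1*(-321264) = 321264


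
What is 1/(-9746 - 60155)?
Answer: -1/69901 ≈ -1.4306e-5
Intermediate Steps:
1/(-9746 - 60155) = 1/(-69901) = -1/69901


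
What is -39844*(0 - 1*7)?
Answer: 278908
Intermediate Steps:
-39844*(0 - 1*7) = -39844*(0 - 7) = -39844*(-7) = 278908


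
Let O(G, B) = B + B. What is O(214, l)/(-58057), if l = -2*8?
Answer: 32/58057 ≈ 0.00055118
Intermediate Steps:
l = -16
O(G, B) = 2*B
O(214, l)/(-58057) = (2*(-16))/(-58057) = -32*(-1/58057) = 32/58057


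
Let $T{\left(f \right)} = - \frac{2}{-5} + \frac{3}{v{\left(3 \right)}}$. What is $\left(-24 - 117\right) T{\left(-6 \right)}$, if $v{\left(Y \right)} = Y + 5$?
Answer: $- \frac{4371}{40} \approx -109.28$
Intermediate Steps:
$v{\left(Y \right)} = 5 + Y$
$T{\left(f \right)} = \frac{31}{40}$ ($T{\left(f \right)} = - \frac{2}{-5} + \frac{3}{5 + 3} = \left(-2\right) \left(- \frac{1}{5}\right) + \frac{3}{8} = \frac{2}{5} + 3 \cdot \frac{1}{8} = \frac{2}{5} + \frac{3}{8} = \frac{31}{40}$)
$\left(-24 - 117\right) T{\left(-6 \right)} = \left(-24 - 117\right) \frac{31}{40} = \left(-141\right) \frac{31}{40} = - \frac{4371}{40}$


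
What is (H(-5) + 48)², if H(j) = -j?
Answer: 2809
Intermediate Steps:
(H(-5) + 48)² = (-1*(-5) + 48)² = (5 + 48)² = 53² = 2809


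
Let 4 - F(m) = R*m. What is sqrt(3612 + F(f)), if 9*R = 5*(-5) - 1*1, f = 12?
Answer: 74*sqrt(6)/3 ≈ 60.421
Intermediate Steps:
R = -26/9 (R = (5*(-5) - 1*1)/9 = (-25 - 1)/9 = (1/9)*(-26) = -26/9 ≈ -2.8889)
F(m) = 4 + 26*m/9 (F(m) = 4 - (-26)*m/9 = 4 + 26*m/9)
sqrt(3612 + F(f)) = sqrt(3612 + (4 + (26/9)*12)) = sqrt(3612 + (4 + 104/3)) = sqrt(3612 + 116/3) = sqrt(10952/3) = 74*sqrt(6)/3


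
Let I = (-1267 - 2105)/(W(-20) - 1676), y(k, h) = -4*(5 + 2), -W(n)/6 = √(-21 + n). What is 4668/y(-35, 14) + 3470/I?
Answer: 9193729/5901 + 1735*I*√41/281 ≈ 1558.0 + 39.535*I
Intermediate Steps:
W(n) = -6*√(-21 + n)
y(k, h) = -28 (y(k, h) = -4*7 = -28)
I = -3372/(-1676 - 6*I*√41) (I = (-1267 - 2105)/(-6*√(-21 - 20) - 1676) = -3372/(-6*I*√41 - 1676) = -3372/(-1676 - 6*I*√41) ≈ 2.0109 - 0.046095*I)
4668/y(-35, 14) + 3470/I = 4668/(-28) + 3470/(1412868/702613 - 5058*I*√41/702613) = 4668*(-1/28) + 3470/(1412868/702613 - 5058*I*√41/702613) = -1167/7 + 3470/(1412868/702613 - 5058*I*√41/702613)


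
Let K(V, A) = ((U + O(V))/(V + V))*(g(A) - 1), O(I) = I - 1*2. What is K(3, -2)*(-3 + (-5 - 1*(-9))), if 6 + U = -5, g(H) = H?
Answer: 5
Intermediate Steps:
U = -11 (U = -6 - 5 = -11)
O(I) = -2 + I (O(I) = I - 2 = -2 + I)
K(V, A) = (-1 + A)*(-13 + V)/(2*V) (K(V, A) = ((-11 + (-2 + V))/(V + V))*(A - 1) = ((-13 + V)/((2*V)))*(-1 + A) = ((-13 + V)*(1/(2*V)))*(-1 + A) = ((-13 + V)/(2*V))*(-1 + A) = (-1 + A)*(-13 + V)/(2*V))
K(3, -2)*(-3 + (-5 - 1*(-9))) = ((½)*(13 - 1*3 - 13*(-2) - 2*3)/3)*(-3 + (-5 - 1*(-9))) = ((½)*(⅓)*(13 - 3 + 26 - 6))*(-3 + (-5 + 9)) = ((½)*(⅓)*30)*(-3 + 4) = 5*1 = 5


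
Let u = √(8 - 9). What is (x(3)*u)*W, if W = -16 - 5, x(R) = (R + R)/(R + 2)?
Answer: -126*I/5 ≈ -25.2*I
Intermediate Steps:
u = I (u = √(-1) = I ≈ 1.0*I)
x(R) = 2*R/(2 + R) (x(R) = (2*R)/(2 + R) = 2*R/(2 + R))
W = -21
(x(3)*u)*W = ((2*3/(2 + 3))*I)*(-21) = ((2*3/5)*I)*(-21) = ((2*3*(⅕))*I)*(-21) = (6*I/5)*(-21) = -126*I/5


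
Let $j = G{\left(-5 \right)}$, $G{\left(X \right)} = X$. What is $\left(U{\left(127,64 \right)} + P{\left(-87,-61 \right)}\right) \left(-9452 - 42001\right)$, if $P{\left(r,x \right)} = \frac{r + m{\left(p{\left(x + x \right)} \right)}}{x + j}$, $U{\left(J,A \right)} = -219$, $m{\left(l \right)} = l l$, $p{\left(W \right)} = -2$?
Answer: $\frac{246477021}{22} \approx 1.1204 \cdot 10^{7}$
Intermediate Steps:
$m{\left(l \right)} = l^{2}$
$j = -5$
$P{\left(r,x \right)} = \frac{4 + r}{-5 + x}$ ($P{\left(r,x \right)} = \frac{r + \left(-2\right)^{2}}{x - 5} = \frac{r + 4}{-5 + x} = \frac{4 + r}{-5 + x}$)
$\left(U{\left(127,64 \right)} + P{\left(-87,-61 \right)}\right) \left(-9452 - 42001\right) = \left(-219 + \frac{4 - 87}{-5 - 61}\right) \left(-9452 - 42001\right) = \left(-219 + \frac{1}{-66} \left(-83\right)\right) \left(-51453\right) = \left(-219 - - \frac{83}{66}\right) \left(-51453\right) = \left(-219 + \frac{83}{66}\right) \left(-51453\right) = \left(- \frac{14371}{66}\right) \left(-51453\right) = \frac{246477021}{22}$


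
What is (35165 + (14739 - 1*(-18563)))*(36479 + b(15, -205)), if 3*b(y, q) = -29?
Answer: 7490837536/3 ≈ 2.4969e+9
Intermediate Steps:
b(y, q) = -29/3 (b(y, q) = (1/3)*(-29) = -29/3)
(35165 + (14739 - 1*(-18563)))*(36479 + b(15, -205)) = (35165 + (14739 - 1*(-18563)))*(36479 - 29/3) = (35165 + (14739 + 18563))*(109408/3) = (35165 + 33302)*(109408/3) = 68467*(109408/3) = 7490837536/3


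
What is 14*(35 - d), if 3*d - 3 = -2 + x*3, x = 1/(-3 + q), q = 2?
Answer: 1498/3 ≈ 499.33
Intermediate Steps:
x = -1 (x = 1/(-3 + 2) = 1/(-1) = -1)
d = -⅔ (d = 1 + (-2 - 1*3)/3 = 1 + (-2 - 3)/3 = 1 + (⅓)*(-5) = 1 - 5/3 = -⅔ ≈ -0.66667)
14*(35 - d) = 14*(35 - 1*(-⅔)) = 14*(35 + ⅔) = 14*(107/3) = 1498/3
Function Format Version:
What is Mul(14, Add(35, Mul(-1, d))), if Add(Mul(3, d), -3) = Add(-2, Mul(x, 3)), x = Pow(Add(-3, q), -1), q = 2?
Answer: Rational(1498, 3) ≈ 499.33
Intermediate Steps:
x = -1 (x = Pow(Add(-3, 2), -1) = Pow(-1, -1) = -1)
d = Rational(-2, 3) (d = Add(1, Mul(Rational(1, 3), Add(-2, Mul(-1, 3)))) = Add(1, Mul(Rational(1, 3), Add(-2, -3))) = Add(1, Mul(Rational(1, 3), -5)) = Add(1, Rational(-5, 3)) = Rational(-2, 3) ≈ -0.66667)
Mul(14, Add(35, Mul(-1, d))) = Mul(14, Add(35, Mul(-1, Rational(-2, 3)))) = Mul(14, Add(35, Rational(2, 3))) = Mul(14, Rational(107, 3)) = Rational(1498, 3)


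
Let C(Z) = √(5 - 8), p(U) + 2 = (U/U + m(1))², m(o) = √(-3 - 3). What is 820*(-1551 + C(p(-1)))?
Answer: -1271820 + 820*I*√3 ≈ -1.2718e+6 + 1420.3*I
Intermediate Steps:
m(o) = I*√6 (m(o) = √(-6) = I*√6)
p(U) = -2 + (1 + I*√6)² (p(U) = -2 + (U/U + I*√6)² = -2 + (1 + I*√6)²)
C(Z) = I*√3 (C(Z) = √(-3) = I*√3)
820*(-1551 + C(p(-1))) = 820*(-1551 + I*√3) = -1271820 + 820*I*√3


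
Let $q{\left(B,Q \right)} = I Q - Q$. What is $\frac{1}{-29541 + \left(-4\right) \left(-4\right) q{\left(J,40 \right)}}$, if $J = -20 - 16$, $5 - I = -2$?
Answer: $- \frac{1}{25701} \approx -3.8909 \cdot 10^{-5}$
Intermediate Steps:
$I = 7$ ($I = 5 - -2 = 5 + 2 = 7$)
$J = -36$
$q{\left(B,Q \right)} = 6 Q$ ($q{\left(B,Q \right)} = 7 Q - Q = 6 Q$)
$\frac{1}{-29541 + \left(-4\right) \left(-4\right) q{\left(J,40 \right)}} = \frac{1}{-29541 + \left(-4\right) \left(-4\right) 6 \cdot 40} = \frac{1}{-29541 + 16 \cdot 240} = \frac{1}{-29541 + 3840} = \frac{1}{-25701} = - \frac{1}{25701}$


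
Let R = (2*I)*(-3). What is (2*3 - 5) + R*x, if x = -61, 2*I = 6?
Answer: 1099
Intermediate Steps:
I = 3 (I = (½)*6 = 3)
R = -18 (R = (2*3)*(-3) = 6*(-3) = -18)
(2*3 - 5) + R*x = (2*3 - 5) - 18*(-61) = (6 - 5) + 1098 = 1 + 1098 = 1099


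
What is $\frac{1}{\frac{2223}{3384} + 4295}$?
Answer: $\frac{376}{1615167} \approx 0.00023279$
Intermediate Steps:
$\frac{1}{\frac{2223}{3384} + 4295} = \frac{1}{2223 \cdot \frac{1}{3384} + 4295} = \frac{1}{\frac{247}{376} + 4295} = \frac{1}{\frac{1615167}{376}} = \frac{376}{1615167}$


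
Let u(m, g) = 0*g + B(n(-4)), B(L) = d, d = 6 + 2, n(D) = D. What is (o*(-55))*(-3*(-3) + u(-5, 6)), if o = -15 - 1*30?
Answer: 42075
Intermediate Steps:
o = -45 (o = -15 - 30 = -45)
d = 8
B(L) = 8
u(m, g) = 8 (u(m, g) = 0*g + 8 = 0 + 8 = 8)
(o*(-55))*(-3*(-3) + u(-5, 6)) = (-45*(-55))*(-3*(-3) + 8) = 2475*(9 + 8) = 2475*17 = 42075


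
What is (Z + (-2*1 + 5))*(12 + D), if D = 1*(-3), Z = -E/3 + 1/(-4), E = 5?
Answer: 39/4 ≈ 9.7500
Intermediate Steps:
Z = -23/12 (Z = -1*5/3 + 1/(-4) = -5*1/3 + 1*(-1/4) = -5/3 - 1/4 = -23/12 ≈ -1.9167)
D = -3
(Z + (-2*1 + 5))*(12 + D) = (-23/12 + (-2*1 + 5))*(12 - 3) = (-23/12 + (-2 + 5))*9 = (-23/12 + 3)*9 = (13/12)*9 = 39/4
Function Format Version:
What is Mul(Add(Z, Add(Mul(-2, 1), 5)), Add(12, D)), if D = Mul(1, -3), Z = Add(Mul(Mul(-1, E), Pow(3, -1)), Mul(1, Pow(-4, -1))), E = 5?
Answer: Rational(39, 4) ≈ 9.7500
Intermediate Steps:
Z = Rational(-23, 12) (Z = Add(Mul(Mul(-1, 5), Pow(3, -1)), Mul(1, Pow(-4, -1))) = Add(Mul(-5, Rational(1, 3)), Mul(1, Rational(-1, 4))) = Add(Rational(-5, 3), Rational(-1, 4)) = Rational(-23, 12) ≈ -1.9167)
D = -3
Mul(Add(Z, Add(Mul(-2, 1), 5)), Add(12, D)) = Mul(Add(Rational(-23, 12), Add(Mul(-2, 1), 5)), Add(12, -3)) = Mul(Add(Rational(-23, 12), Add(-2, 5)), 9) = Mul(Add(Rational(-23, 12), 3), 9) = Mul(Rational(13, 12), 9) = Rational(39, 4)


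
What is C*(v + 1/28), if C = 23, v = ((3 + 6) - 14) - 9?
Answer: -8993/28 ≈ -321.18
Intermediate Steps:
v = -14 (v = (9 - 14) - 9 = -5 - 9 = -14)
C*(v + 1/28) = 23*(-14 + 1/28) = 23*(-391/28) = -8993/28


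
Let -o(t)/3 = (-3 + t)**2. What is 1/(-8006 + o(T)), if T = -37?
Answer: -1/12806 ≈ -7.8088e-5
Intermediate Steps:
o(t) = -3*(-3 + t)**2
1/(-8006 + o(T)) = 1/(-8006 - 3*(-3 - 37)**2) = 1/(-8006 - 3*(-40)**2) = 1/(-8006 - 3*1600) = 1/(-8006 - 4800) = 1/(-12806) = -1/12806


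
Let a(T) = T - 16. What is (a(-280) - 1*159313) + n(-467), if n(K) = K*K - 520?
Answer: 57960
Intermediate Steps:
n(K) = -520 + K**2 (n(K) = K**2 - 520 = -520 + K**2)
a(T) = -16 + T
(a(-280) - 1*159313) + n(-467) = ((-16 - 280) - 1*159313) + (-520 + (-467)**2) = (-296 - 159313) + (-520 + 218089) = -159609 + 217569 = 57960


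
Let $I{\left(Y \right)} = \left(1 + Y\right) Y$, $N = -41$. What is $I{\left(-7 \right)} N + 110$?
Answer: $-1612$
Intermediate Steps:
$I{\left(Y \right)} = Y \left(1 + Y\right)$
$I{\left(-7 \right)} N + 110 = - 7 \left(1 - 7\right) \left(-41\right) + 110 = \left(-7\right) \left(-6\right) \left(-41\right) + 110 = 42 \left(-41\right) + 110 = -1722 + 110 = -1612$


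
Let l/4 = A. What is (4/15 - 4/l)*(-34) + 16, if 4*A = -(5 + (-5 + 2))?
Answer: -916/15 ≈ -61.067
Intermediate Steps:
A = -½ (A = (-(5 + (-5 + 2)))/4 = (-(5 - 3))/4 = (-1*2)/4 = (¼)*(-2) = -½ ≈ -0.50000)
l = -2 (l = 4*(-½) = -2)
(4/15 - 4/l)*(-34) + 16 = (4/15 - 4/(-2))*(-34) + 16 = (4*(1/15) - 4*(-½))*(-34) + 16 = (4/15 + 2)*(-34) + 16 = (34/15)*(-34) + 16 = -1156/15 + 16 = -916/15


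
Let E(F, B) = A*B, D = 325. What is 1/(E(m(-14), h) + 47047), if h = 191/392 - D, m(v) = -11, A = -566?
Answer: 196/45221359 ≈ 4.3342e-6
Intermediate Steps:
h = -127209/392 (h = 191/392 - 1*325 = 191*(1/392) - 325 = 191/392 - 325 = -127209/392 ≈ -324.51)
E(F, B) = -566*B
1/(E(m(-14), h) + 47047) = 1/(-566*(-127209/392) + 47047) = 1/(36000147/196 + 47047) = 1/(45221359/196) = 196/45221359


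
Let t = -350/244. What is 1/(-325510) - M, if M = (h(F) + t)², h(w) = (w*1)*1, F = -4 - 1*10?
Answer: -577078620637/2422445420 ≈ -238.22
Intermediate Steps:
F = -14 (F = -4 - 10 = -14)
h(w) = w (h(w) = w*1 = w)
t = -175/122 (t = -350*1/244 = -175/122 ≈ -1.4344)
M = 3545689/14884 (M = (-14 - 175/122)² = (-1883/122)² = 3545689/14884 ≈ 238.22)
1/(-325510) - M = 1/(-325510) - 1*3545689/14884 = -1/325510 - 3545689/14884 = -577078620637/2422445420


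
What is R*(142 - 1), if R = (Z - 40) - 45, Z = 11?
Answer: -10434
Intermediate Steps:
R = -74 (R = (11 - 40) - 45 = -29 - 45 = -74)
R*(142 - 1) = -74*(142 - 1) = -74*141 = -10434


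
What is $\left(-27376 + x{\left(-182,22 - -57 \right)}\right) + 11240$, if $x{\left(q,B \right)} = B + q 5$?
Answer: $-16967$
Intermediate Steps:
$x{\left(q,B \right)} = B + 5 q$
$\left(-27376 + x{\left(-182,22 - -57 \right)}\right) + 11240 = \left(-27376 + \left(\left(22 - -57\right) + 5 \left(-182\right)\right)\right) + 11240 = \left(-27376 + \left(\left(22 + 57\right) - 910\right)\right) + 11240 = \left(-27376 + \left(79 - 910\right)\right) + 11240 = \left(-27376 - 831\right) + 11240 = -28207 + 11240 = -16967$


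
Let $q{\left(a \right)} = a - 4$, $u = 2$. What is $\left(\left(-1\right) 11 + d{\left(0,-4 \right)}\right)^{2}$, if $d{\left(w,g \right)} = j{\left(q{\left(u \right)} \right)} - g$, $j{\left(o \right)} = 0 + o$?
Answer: $81$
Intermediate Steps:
$q{\left(a \right)} = -4 + a$ ($q{\left(a \right)} = a - 4 = -4 + a$)
$j{\left(o \right)} = o$
$d{\left(w,g \right)} = -2 - g$ ($d{\left(w,g \right)} = \left(-4 + 2\right) - g = -2 - g$)
$\left(\left(-1\right) 11 + d{\left(0,-4 \right)}\right)^{2} = \left(\left(-1\right) 11 - -2\right)^{2} = \left(-11 + \left(-2 + 4\right)\right)^{2} = \left(-11 + 2\right)^{2} = \left(-9\right)^{2} = 81$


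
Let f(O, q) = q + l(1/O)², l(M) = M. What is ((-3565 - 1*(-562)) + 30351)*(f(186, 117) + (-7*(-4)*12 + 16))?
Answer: 36977971475/2883 ≈ 1.2826e+7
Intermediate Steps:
f(O, q) = q + O⁻² (f(O, q) = q + (1/O)² = q + O⁻²)
((-3565 - 1*(-562)) + 30351)*(f(186, 117) + (-7*(-4)*12 + 16)) = ((-3565 - 1*(-562)) + 30351)*((117 + 186⁻²) + (-7*(-4)*12 + 16)) = ((-3565 + 562) + 30351)*((117 + 1/34596) + (28*12 + 16)) = (-3003 + 30351)*(4047733/34596 + (336 + 16)) = 27348*(4047733/34596 + 352) = 27348*(16225525/34596) = 36977971475/2883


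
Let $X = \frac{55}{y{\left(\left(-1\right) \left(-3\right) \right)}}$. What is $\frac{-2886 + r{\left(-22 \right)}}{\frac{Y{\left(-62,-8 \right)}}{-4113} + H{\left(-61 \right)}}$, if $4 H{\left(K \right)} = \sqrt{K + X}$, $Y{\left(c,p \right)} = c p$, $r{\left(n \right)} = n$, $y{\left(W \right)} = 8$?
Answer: $\frac{759354826752}{7356451025} + \frac{393551714016 i \sqrt{866}}{7356451025} \approx 103.22 + 1574.3 i$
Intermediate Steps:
$X = \frac{55}{8} \approx 6.875$
$H{\left(K \right)} = \frac{\sqrt{\frac{55}{8} + K}}{4}$ ($H{\left(K \right)} = \frac{\sqrt{K + \frac{55}{8}}}{4} = \frac{\sqrt{\frac{55}{8} + K}}{4}$)
$\frac{-2886 + r{\left(-22 \right)}}{\frac{Y{\left(-62,-8 \right)}}{-4113} + H{\left(-61 \right)}} = \frac{-2886 - 22}{\frac{\left(-62\right) \left(-8\right)}{-4113} + \frac{\sqrt{110 + 16 \left(-61\right)}}{16}} = - \frac{2908}{496 \left(- \frac{1}{4113}\right) + \frac{\sqrt{110 - 976}}{16}} = - \frac{2908}{- \frac{496}{4113} + \frac{\sqrt{-866}}{16}} = - \frac{2908}{- \frac{496}{4113} + \frac{i \sqrt{866}}{16}}$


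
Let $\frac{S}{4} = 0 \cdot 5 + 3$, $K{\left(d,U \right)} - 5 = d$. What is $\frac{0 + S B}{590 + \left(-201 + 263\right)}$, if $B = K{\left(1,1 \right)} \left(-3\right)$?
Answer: $- \frac{54}{163} \approx -0.33129$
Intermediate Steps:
$K{\left(d,U \right)} = 5 + d$
$S = 12$ ($S = 4 \left(0 \cdot 5 + 3\right) = 4 \left(0 + 3\right) = 4 \cdot 3 = 12$)
$B = -18$ ($B = \left(5 + 1\right) \left(-3\right) = 6 \left(-3\right) = -18$)
$\frac{0 + S B}{590 + \left(-201 + 263\right)} = \frac{0 + 12 \left(-18\right)}{590 + \left(-201 + 263\right)} = \frac{0 - 216}{590 + 62} = \frac{1}{652} \left(-216\right) = - \frac{54}{163}$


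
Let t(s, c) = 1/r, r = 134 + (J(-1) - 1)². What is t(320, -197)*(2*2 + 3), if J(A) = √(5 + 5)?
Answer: 203/4197 + 14*√10/20985 ≈ 0.050478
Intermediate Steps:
J(A) = √10
r = 134 + (-1 + √10)² (r = 134 + (√10 - 1)² = 134 + (-1 + √10)² ≈ 138.68)
t(s, c) = 1/(145 - 2*√10)
t(320, -197)*(2*2 + 3) = (29/4197 + 2*√10/20985)*(2*2 + 3) = (29/4197 + 2*√10/20985)*(4 + 3) = (29/4197 + 2*√10/20985)*7 = 203/4197 + 14*√10/20985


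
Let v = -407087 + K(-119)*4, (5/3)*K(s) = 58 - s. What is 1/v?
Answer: -5/2033311 ≈ -2.4590e-6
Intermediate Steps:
K(s) = 174/5 - 3*s/5 (K(s) = 3*(58 - s)/5 = 174/5 - 3*s/5)
v = -2033311/5 (v = -407087 + (174/5 - ⅗*(-119))*4 = -407087 + (174/5 + 357/5)*4 = -407087 + (531/5)*4 = -407087 + 2124/5 = -2033311/5 ≈ -4.0666e+5)
1/v = 1/(-2033311/5) = -5/2033311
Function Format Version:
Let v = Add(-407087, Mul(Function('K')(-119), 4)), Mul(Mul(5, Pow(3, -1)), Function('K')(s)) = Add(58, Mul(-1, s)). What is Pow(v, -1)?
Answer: Rational(-5, 2033311) ≈ -2.4590e-6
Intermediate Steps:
Function('K')(s) = Add(Rational(174, 5), Mul(Rational(-3, 5), s)) (Function('K')(s) = Mul(Rational(3, 5), Add(58, Mul(-1, s))) = Add(Rational(174, 5), Mul(Rational(-3, 5), s)))
v = Rational(-2033311, 5) (v = Add(-407087, Mul(Add(Rational(174, 5), Mul(Rational(-3, 5), -119)), 4)) = Add(-407087, Mul(Add(Rational(174, 5), Rational(357, 5)), 4)) = Add(-407087, Mul(Rational(531, 5), 4)) = Add(-407087, Rational(2124, 5)) = Rational(-2033311, 5) ≈ -4.0666e+5)
Pow(v, -1) = Pow(Rational(-2033311, 5), -1) = Rational(-5, 2033311)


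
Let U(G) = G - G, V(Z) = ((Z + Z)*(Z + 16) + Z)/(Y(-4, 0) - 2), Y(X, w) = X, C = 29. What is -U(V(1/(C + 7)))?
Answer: 0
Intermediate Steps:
V(Z) = -Z/6 - Z*(16 + Z)/3 (V(Z) = ((Z + Z)*(Z + 16) + Z)/(-4 - 2) = ((2*Z)*(16 + Z) + Z)/(-6) = (2*Z*(16 + Z) + Z)*(-⅙) = (Z + 2*Z*(16 + Z))*(-⅙) = -Z/6 - Z*(16 + Z)/3)
U(G) = 0
-U(V(1/(C + 7))) = -1*0 = 0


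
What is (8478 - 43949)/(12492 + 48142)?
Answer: -35471/60634 ≈ -0.58500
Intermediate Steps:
(8478 - 43949)/(12492 + 48142) = -35471/60634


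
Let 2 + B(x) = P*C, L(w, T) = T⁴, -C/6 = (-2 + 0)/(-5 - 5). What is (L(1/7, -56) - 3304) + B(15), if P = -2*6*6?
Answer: 49156382/5 ≈ 9.8313e+6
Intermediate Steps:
P = -72 (P = -12*6 = -72)
C = -6/5 (C = -6*(-2 + 0)/(-5 - 5) = -(-12)/(-10) = -(-12)*(-1)/10 = -6*⅕ = -6/5 ≈ -1.2000)
B(x) = 422/5 (B(x) = -2 - 72*(-6/5) = -2 + 432/5 = 422/5)
(L(1/7, -56) - 3304) + B(15) = ((-56)⁴ - 3304) + 422/5 = (9834496 - 3304) + 422/5 = 9831192 + 422/5 = 49156382/5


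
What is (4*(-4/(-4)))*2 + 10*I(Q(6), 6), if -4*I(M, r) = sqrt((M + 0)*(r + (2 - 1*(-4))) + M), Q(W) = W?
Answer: 8 - 5*sqrt(78)/2 ≈ -14.079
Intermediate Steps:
I(M, r) = -sqrt(M + M*(6 + r))/4 (I(M, r) = -sqrt((M + 0)*(r + (2 - 1*(-4))) + M)/4 = -sqrt(M*(r + (2 + 4)) + M)/4 = -sqrt(M*(r + 6) + M)/4 = -sqrt(M*(6 + r) + M)/4 = -sqrt(M + M*(6 + r))/4)
(4*(-4/(-4)))*2 + 10*I(Q(6), 6) = (4*(-4/(-4)))*2 + 10*(-sqrt(6)*sqrt(7 + 6)/4) = (4*(-4*(-1/4)))*2 + 10*(-sqrt(78)/4) = (4*1)*2 + 10*(-sqrt(78)/4) = 4*2 - 5*sqrt(78)/2 = 8 - 5*sqrt(78)/2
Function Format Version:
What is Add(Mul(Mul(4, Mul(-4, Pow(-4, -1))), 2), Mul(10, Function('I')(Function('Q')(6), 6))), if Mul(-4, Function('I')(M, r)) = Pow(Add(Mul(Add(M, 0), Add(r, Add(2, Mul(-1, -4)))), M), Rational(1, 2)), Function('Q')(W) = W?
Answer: Add(8, Mul(Rational(-5, 2), Pow(78, Rational(1, 2)))) ≈ -14.079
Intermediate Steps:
Function('I')(M, r) = Mul(Rational(-1, 4), Pow(Add(M, Mul(M, Add(6, r))), Rational(1, 2))) (Function('I')(M, r) = Mul(Rational(-1, 4), Pow(Add(Mul(Add(M, 0), Add(r, Add(2, Mul(-1, -4)))), M), Rational(1, 2))) = Mul(Rational(-1, 4), Pow(Add(Mul(M, Add(r, Add(2, 4))), M), Rational(1, 2))) = Mul(Rational(-1, 4), Pow(Add(Mul(M, Add(r, 6)), M), Rational(1, 2))) = Mul(Rational(-1, 4), Pow(Add(Mul(M, Add(6, r)), M), Rational(1, 2))) = Mul(Rational(-1, 4), Pow(Add(M, Mul(M, Add(6, r))), Rational(1, 2))))
Add(Mul(Mul(4, Mul(-4, Pow(-4, -1))), 2), Mul(10, Function('I')(Function('Q')(6), 6))) = Add(Mul(Mul(4, Mul(-4, Pow(-4, -1))), 2), Mul(10, Mul(Rational(-1, 4), Pow(Mul(6, Add(7, 6)), Rational(1, 2))))) = Add(Mul(Mul(4, Mul(-4, Rational(-1, 4))), 2), Mul(10, Mul(Rational(-1, 4), Pow(Mul(6, 13), Rational(1, 2))))) = Add(Mul(Mul(4, 1), 2), Mul(10, Mul(Rational(-1, 4), Pow(78, Rational(1, 2))))) = Add(Mul(4, 2), Mul(Rational(-5, 2), Pow(78, Rational(1, 2)))) = Add(8, Mul(Rational(-5, 2), Pow(78, Rational(1, 2))))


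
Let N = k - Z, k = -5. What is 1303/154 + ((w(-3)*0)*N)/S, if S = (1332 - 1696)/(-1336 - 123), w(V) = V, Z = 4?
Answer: 1303/154 ≈ 8.4610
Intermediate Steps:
S = 364/1459 (S = -364/(-1459) = -364*(-1/1459) = 364/1459 ≈ 0.24949)
N = -9 (N = -5 - 1*4 = -5 - 4 = -9)
1303/154 + ((w(-3)*0)*N)/S = 1303/154 + (-3*0*(-9))/(364/1459) = 1303*(1/154) + (0*(-9))*(1459/364) = 1303/154 + 0*(1459/364) = 1303/154 + 0 = 1303/154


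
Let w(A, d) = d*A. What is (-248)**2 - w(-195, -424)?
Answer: -21176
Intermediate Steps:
w(A, d) = A*d
(-248)**2 - w(-195, -424) = (-248)**2 - (-195)*(-424) = 61504 - 1*82680 = 61504 - 82680 = -21176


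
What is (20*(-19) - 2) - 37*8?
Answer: -678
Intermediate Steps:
(20*(-19) - 2) - 37*8 = (-380 - 2) - 296 = -382 - 296 = -678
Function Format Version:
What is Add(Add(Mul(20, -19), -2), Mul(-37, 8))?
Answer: -678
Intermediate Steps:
Add(Add(Mul(20, -19), -2), Mul(-37, 8)) = Add(Add(-380, -2), -296) = Add(-382, -296) = -678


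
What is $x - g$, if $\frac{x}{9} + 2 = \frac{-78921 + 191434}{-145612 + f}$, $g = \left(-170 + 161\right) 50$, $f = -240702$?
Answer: $\frac{165875031}{386314} \approx 429.38$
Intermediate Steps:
$g = -450$ ($g = \left(-9\right) 50 = -450$)
$x = - \frac{7966269}{386314}$ ($x = -18 + 9 \frac{-78921 + 191434}{-145612 - 240702} = -18 + 9 \frac{112513}{-386314} = -18 + 9 \cdot 112513 \left(- \frac{1}{386314}\right) = -18 + 9 \left(- \frac{112513}{386314}\right) = -18 - \frac{1012617}{386314} = - \frac{7966269}{386314} \approx -20.621$)
$x - g = - \frac{7966269}{386314} - -450 = - \frac{7966269}{386314} + 450 = \frac{165875031}{386314}$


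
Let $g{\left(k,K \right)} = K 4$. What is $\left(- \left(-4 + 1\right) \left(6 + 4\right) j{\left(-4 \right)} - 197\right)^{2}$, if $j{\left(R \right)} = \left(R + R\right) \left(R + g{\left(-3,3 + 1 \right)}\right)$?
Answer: $9467929$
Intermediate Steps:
$g{\left(k,K \right)} = 4 K$
$j{\left(R \right)} = 2 R \left(16 + R\right)$ ($j{\left(R \right)} = \left(R + R\right) \left(R + 4 \left(3 + 1\right)\right) = 2 R \left(R + 4 \cdot 4\right) = 2 R \left(R + 16\right) = 2 R \left(16 + R\right)$)
$\left(- \left(-4 + 1\right) \left(6 + 4\right) j{\left(-4 \right)} - 197\right)^{2} = \left(- \left(-4 + 1\right) \left(6 + 4\right) 2 \left(-4\right) \left(16 - 4\right) - 197\right)^{2} = \left(- \left(-3\right) 10 \cdot 2 \left(-4\right) 12 - 197\right)^{2} = \left(- \left(-30\right) \left(-96\right) - 197\right)^{2} = \left(\left(-1\right) 2880 - 197\right)^{2} = \left(-2880 - 197\right)^{2} = \left(-3077\right)^{2} = 9467929$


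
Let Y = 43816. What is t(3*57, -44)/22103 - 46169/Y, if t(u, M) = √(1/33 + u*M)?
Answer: -46169/43816 + I*√8193603/729399 ≈ -1.0537 + 0.0039244*I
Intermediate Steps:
t(u, M) = √(1/33 + M*u)
t(3*57, -44)/22103 - 46169/Y = (√(33 + 1089*(-44)*(3*57))/33)/22103 - 46169/43816 = (√(33 + 1089*(-44)*171)/33)*(1/22103) - 46169*1/43816 = (√(33 - 8193636)/33)*(1/22103) - 46169/43816 = (√(-8193603)/33)*(1/22103) - 46169/43816 = ((I*√8193603)/33)*(1/22103) - 46169/43816 = (I*√8193603/33)*(1/22103) - 46169/43816 = I*√8193603/729399 - 46169/43816 = -46169/43816 + I*√8193603/729399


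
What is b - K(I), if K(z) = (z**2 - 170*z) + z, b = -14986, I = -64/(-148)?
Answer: -20416042/1369 ≈ -14913.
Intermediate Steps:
I = 16/37 (I = -64*(-1/148) = 16/37 ≈ 0.43243)
K(z) = z**2 - 169*z
b - K(I) = -14986 - 16*(-169 + 16/37)/37 = -14986 - 16*(-6237)/(37*37) = -14986 - 1*(-99792/1369) = -14986 + 99792/1369 = -20416042/1369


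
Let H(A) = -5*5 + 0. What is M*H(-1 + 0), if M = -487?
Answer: 12175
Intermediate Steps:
H(A) = -25 (H(A) = -25 + 0 = -25)
M*H(-1 + 0) = -487*(-25) = 12175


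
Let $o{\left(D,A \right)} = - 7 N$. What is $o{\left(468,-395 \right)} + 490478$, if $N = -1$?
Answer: $490485$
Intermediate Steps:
$o{\left(D,A \right)} = 7$ ($o{\left(D,A \right)} = \left(-7\right) \left(-1\right) = 7$)
$o{\left(468,-395 \right)} + 490478 = 7 + 490478 = 490485$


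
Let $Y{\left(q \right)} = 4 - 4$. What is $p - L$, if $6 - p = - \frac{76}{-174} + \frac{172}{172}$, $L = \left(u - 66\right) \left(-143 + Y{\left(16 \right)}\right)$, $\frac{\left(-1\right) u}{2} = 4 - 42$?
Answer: $\frac{124807}{87} \approx 1434.6$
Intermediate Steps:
$Y{\left(q \right)} = 0$ ($Y{\left(q \right)} = 4 - 4 = 0$)
$u = 76$ ($u = - 2 \left(4 - 42\right) = \left(-2\right) \left(-38\right) = 76$)
$L = -1430$ ($L = \left(76 - 66\right) \left(-143 + 0\right) = 10 \left(-143\right) = -1430$)
$p = \frac{397}{87}$ ($p = 6 - \left(- \frac{76}{-174} + \frac{172}{172}\right) = 6 - \left(\left(-76\right) \left(- \frac{1}{174}\right) + 172 \cdot \frac{1}{172}\right) = 6 - \left(\frac{38}{87} + 1\right) = 6 - \frac{125}{87} = \frac{397}{87} \approx 4.5632$)
$p - L = \frac{397}{87} - -1430 = \frac{397}{87} + 1430 = \frac{124807}{87}$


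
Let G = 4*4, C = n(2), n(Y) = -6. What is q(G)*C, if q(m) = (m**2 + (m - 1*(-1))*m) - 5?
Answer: -3138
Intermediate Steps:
C = -6
G = 16
q(m) = -5 + m**2 + m*(1 + m) (q(m) = (m**2 + (m + 1)*m) - 5 = (m**2 + (1 + m)*m) - 5 = (m**2 + m*(1 + m)) - 5 = -5 + m**2 + m*(1 + m))
q(G)*C = (-5 + 16 + 2*16**2)*(-6) = (-5 + 16 + 2*256)*(-6) = (-5 + 16 + 512)*(-6) = 523*(-6) = -3138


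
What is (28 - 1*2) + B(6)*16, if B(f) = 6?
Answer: 122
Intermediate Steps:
(28 - 1*2) + B(6)*16 = (28 - 1*2) + 6*16 = (28 - 2) + 96 = 26 + 96 = 122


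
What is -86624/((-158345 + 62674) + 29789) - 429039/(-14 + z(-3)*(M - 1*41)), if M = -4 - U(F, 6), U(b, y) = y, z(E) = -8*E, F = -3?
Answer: 14186593955/40780958 ≈ 347.87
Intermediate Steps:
M = -10 (M = -4 - 1*6 = -4 - 6 = -10)
-86624/((-158345 + 62674) + 29789) - 429039/(-14 + z(-3)*(M - 1*41)) = -86624/((-158345 + 62674) + 29789) - 429039/(-14 + (-8*(-3))*(-10 - 1*41)) = -86624/(-95671 + 29789) - 429039/(-14 + 24*(-10 - 41)) = -86624/(-65882) - 429039/(-14 + 24*(-51)) = -86624*(-1/65882) - 429039/(-14 - 1224) = 43312/32941 - 429039/(-1238) = 43312/32941 - 429039*(-1/1238) = 43312/32941 + 429039/1238 = 14186593955/40780958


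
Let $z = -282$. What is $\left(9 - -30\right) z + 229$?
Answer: $-10769$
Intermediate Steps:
$\left(9 - -30\right) z + 229 = \left(9 - -30\right) \left(-282\right) + 229 = \left(9 + 30\right) \left(-282\right) + 229 = 39 \left(-282\right) + 229 = -10998 + 229 = -10769$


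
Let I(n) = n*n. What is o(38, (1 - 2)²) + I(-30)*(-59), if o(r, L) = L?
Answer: -53099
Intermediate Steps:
I(n) = n²
o(38, (1 - 2)²) + I(-30)*(-59) = (1 - 2)² + (-30)²*(-59) = (-1)² + 900*(-59) = 1 - 53100 = -53099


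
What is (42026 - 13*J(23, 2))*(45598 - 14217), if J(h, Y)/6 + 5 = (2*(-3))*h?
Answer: 1668841580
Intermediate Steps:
J(h, Y) = -30 - 36*h (J(h, Y) = -30 + 6*((2*(-3))*h) = -30 + 6*(-6*h) = -30 - 36*h)
(42026 - 13*J(23, 2))*(45598 - 14217) = (42026 - 13*(-30 - 36*23))*(45598 - 14217) = (42026 - 13*(-30 - 828))*31381 = (42026 - 13*(-858))*31381 = (42026 + 11154)*31381 = 53180*31381 = 1668841580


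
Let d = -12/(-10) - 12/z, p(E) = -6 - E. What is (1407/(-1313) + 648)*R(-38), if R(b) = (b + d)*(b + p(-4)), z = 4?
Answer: 1352271864/1313 ≈ 1.0299e+6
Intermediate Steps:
d = -9/5 (d = -12/(-10) - 12/4 = -12*(-⅒) - 12*¼ = 6/5 - 3 = -9/5 ≈ -1.8000)
R(b) = (-2 + b)*(-9/5 + b) (R(b) = (b - 9/5)*(b + (-6 - 1*(-4))) = (-9/5 + b)*(b + (-6 + 4)) = (-9/5 + b)*(b - 2) = (-9/5 + b)*(-2 + b) = (-2 + b)*(-9/5 + b))
(1407/(-1313) + 648)*R(-38) = (1407/(-1313) + 648)*(18/5 + (-38)² - 19/5*(-38)) = (1407*(-1/1313) + 648)*(18/5 + 1444 + 722/5) = (-1407/1313 + 648)*1592 = (849417/1313)*1592 = 1352271864/1313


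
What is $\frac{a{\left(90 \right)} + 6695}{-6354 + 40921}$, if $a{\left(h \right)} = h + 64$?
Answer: $\frac{6849}{34567} \approx 0.19814$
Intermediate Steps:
$a{\left(h \right)} = 64 + h$
$\frac{a{\left(90 \right)} + 6695}{-6354 + 40921} = \frac{\left(64 + 90\right) + 6695}{-6354 + 40921} = \frac{154 + 6695}{34567} = 6849 \cdot \frac{1}{34567} = \frac{6849}{34567}$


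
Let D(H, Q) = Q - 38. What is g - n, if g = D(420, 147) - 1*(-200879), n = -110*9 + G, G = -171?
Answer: 202149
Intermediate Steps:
D(H, Q) = -38 + Q
n = -1161 (n = -110*9 - 171 = -990 - 171 = -1161)
g = 200988 (g = (-38 + 147) - 1*(-200879) = 109 + 200879 = 200988)
g - n = 200988 - 1*(-1161) = 200988 + 1161 = 202149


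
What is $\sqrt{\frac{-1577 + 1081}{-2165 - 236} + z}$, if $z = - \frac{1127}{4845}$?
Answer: $\frac{i \sqrt{1467099915}}{237405} \approx 0.16134 i$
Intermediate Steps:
$z = - \frac{1127}{4845}$ ($z = \left(-1127\right) \frac{1}{4845} = - \frac{1127}{4845} \approx -0.23261$)
$\sqrt{\frac{-1577 + 1081}{-2165 - 236} + z} = \sqrt{\frac{-1577 + 1081}{-2165 - 236} - \frac{1127}{4845}} = \sqrt{- \frac{496}{-2401} - \frac{1127}{4845}} = \sqrt{\left(-496\right) \left(- \frac{1}{2401}\right) - \frac{1127}{4845}} = \sqrt{\frac{496}{2401} - \frac{1127}{4845}} = \sqrt{- \frac{302807}{11632845}} = \frac{i \sqrt{1467099915}}{237405}$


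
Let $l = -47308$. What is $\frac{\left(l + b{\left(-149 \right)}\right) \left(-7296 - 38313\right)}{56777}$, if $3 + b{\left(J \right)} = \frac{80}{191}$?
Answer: $\frac{58876794927}{1549201} \approx 38005.0$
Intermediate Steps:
$b{\left(J \right)} = - \frac{493}{191}$ ($b{\left(J \right)} = -3 + \frac{80}{191} = - \frac{493}{191}$)
$\frac{\left(l + b{\left(-149 \right)}\right) \left(-7296 - 38313\right)}{56777} = \frac{\left(-47308 - \frac{493}{191}\right) \left(-7296 - 38313\right)}{56777} = \left(- \frac{9036321}{191}\right) \left(-45609\right) \frac{1}{56777} = \frac{412137564489}{191} \cdot \frac{1}{56777} = \frac{58876794927}{1549201}$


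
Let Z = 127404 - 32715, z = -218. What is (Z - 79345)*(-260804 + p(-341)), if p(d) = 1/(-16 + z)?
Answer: -468207867064/117 ≈ -4.0018e+9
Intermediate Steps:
p(d) = -1/234 (p(d) = 1/(-16 - 218) = 1/(-234) = -1/234)
Z = 94689
(Z - 79345)*(-260804 + p(-341)) = (94689 - 79345)*(-260804 - 1/234) = 15344*(-61028137/234) = -468207867064/117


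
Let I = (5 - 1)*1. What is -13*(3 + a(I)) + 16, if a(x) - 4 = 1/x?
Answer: -313/4 ≈ -78.250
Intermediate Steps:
I = 4 (I = 4*1 = 4)
a(x) = 4 + 1/x
-13*(3 + a(I)) + 16 = -13*(3 + (4 + 1/4)) + 16 = -13*(3 + 17/4) + 16 = -13*29/4 + 16 = -377/4 + 16 = -313/4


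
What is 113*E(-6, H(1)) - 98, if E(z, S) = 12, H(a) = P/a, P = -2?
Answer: 1258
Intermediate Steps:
H(a) = -2/a
113*E(-6, H(1)) - 98 = 113*12 - 98 = 1356 - 98 = 1258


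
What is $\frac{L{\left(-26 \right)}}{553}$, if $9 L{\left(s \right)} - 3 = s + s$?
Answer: $- \frac{7}{711} \approx -0.0098453$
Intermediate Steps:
$L{\left(s \right)} = \frac{1}{3} + \frac{2 s}{9}$ ($L{\left(s \right)} = \frac{1}{3} + \frac{s + s}{9} = \frac{1}{3} + \frac{2 s}{9}$)
$\frac{L{\left(-26 \right)}}{553} = \frac{\frac{1}{3} + \frac{2}{9} \left(-26\right)}{553} = \left(\frac{1}{3} - \frac{52}{9}\right) \frac{1}{553} = \left(- \frac{49}{9}\right) \frac{1}{553} = - \frac{7}{711}$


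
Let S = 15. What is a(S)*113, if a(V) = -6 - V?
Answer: -2373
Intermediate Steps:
a(S)*113 = (-6 - 1*15)*113 = (-6 - 15)*113 = -21*113 = -2373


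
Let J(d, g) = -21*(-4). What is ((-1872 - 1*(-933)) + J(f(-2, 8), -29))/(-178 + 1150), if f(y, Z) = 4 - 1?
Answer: -95/108 ≈ -0.87963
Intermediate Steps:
f(y, Z) = 3
J(d, g) = 84
((-1872 - 1*(-933)) + J(f(-2, 8), -29))/(-178 + 1150) = ((-1872 - 1*(-933)) + 84)/(-178 + 1150) = ((-1872 + 933) + 84)/972 = (-939 + 84)*(1/972) = -855*1/972 = -95/108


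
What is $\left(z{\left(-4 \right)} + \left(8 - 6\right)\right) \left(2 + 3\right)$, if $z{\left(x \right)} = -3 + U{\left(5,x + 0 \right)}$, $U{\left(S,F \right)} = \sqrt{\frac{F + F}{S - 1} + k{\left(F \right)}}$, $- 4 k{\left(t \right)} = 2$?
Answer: $-5 + \frac{5 i \sqrt{10}}{2} \approx -5.0 + 7.9057 i$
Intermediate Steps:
$k{\left(t \right)} = - \frac{1}{2}$ ($k{\left(t \right)} = \left(- \frac{1}{4}\right) 2 = - \frac{1}{2}$)
$U{\left(S,F \right)} = \sqrt{- \frac{1}{2} + \frac{2 F}{-1 + S}}$ ($U{\left(S,F \right)} = \sqrt{\frac{F + F}{S - 1} - \frac{1}{2}} = \sqrt{\frac{2 F}{-1 + S} - \frac{1}{2}} = \sqrt{- \frac{1}{2} + \frac{2 F}{-1 + S}}$)
$z{\left(x \right)} = -3 + \frac{\sqrt{2} \sqrt{-1 + x}}{2}$ ($z{\left(x \right)} = -3 + \frac{\sqrt{2} \sqrt{\frac{1 - 5 + 4 \left(x + 0\right)}{-1 + 5}}}{2} = -3 + \frac{\sqrt{2} \sqrt{\frac{1 - 5 + 4 x}{4}}}{2} = -3 + \frac{\sqrt{2} \sqrt{\frac{-4 + 4 x}{4}}}{2} = -3 + \frac{\sqrt{2} \sqrt{-1 + x}}{2}$)
$\left(z{\left(-4 \right)} + \left(8 - 6\right)\right) \left(2 + 3\right) = \left(\left(-3 + \frac{\sqrt{-2 + 2 \left(-4\right)}}{2}\right) + \left(8 - 6\right)\right) \left(2 + 3\right) = \left(\left(-3 + \frac{\sqrt{-2 - 8}}{2}\right) + 2\right) 5 = \left(\left(-3 + \frac{\sqrt{-10}}{2}\right) + 2\right) 5 = \left(\left(-3 + \frac{i \sqrt{10}}{2}\right) + 2\right) 5 = \left(-1 + \frac{i \sqrt{10}}{2}\right) 5 = -5 + \frac{5 i \sqrt{10}}{2}$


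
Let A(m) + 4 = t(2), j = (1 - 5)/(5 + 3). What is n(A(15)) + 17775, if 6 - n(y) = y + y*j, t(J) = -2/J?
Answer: 35567/2 ≈ 17784.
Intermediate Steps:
j = -½ (j = -4/8 = -4*⅛ = -½ ≈ -0.50000)
A(m) = -5 (A(m) = -4 - 2/2 = -4 - 2*½ = -4 - 1 = -5)
n(y) = 6 - y/2 (n(y) = 6 - (y + y*(-½)) = 6 - (y - y/2) = 6 - y/2)
n(A(15)) + 17775 = (6 - ½*(-5)) + 17775 = (6 + 5/2) + 17775 = 17/2 + 17775 = 35567/2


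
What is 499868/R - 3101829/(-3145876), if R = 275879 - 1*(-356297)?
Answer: 110419518571/62148353318 ≈ 1.7767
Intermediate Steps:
R = 632176 (R = 275879 + 356297 = 632176)
499868/R - 3101829/(-3145876) = 499868/632176 - 3101829/(-3145876) = 499868*(1/632176) - 3101829*(-1/3145876) = 124967/158044 + 3101829/3145876 = 110419518571/62148353318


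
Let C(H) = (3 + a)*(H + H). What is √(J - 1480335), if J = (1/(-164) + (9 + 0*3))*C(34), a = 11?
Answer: I*√2474050085/41 ≈ 1213.2*I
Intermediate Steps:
C(H) = 28*H (C(H) = (3 + 11)*(H + H) = 14*(2*H) = 28*H)
J = 351050/41 (J = (1/(-164) + (9 + 0*3))*(28*34) = (-1/164 + (9 + 0))*952 = (-1/164 + 9)*952 = (1475/164)*952 = 351050/41 ≈ 8562.2)
√(J - 1480335) = √(351050/41 - 1480335) = √(-60342685/41) = I*√2474050085/41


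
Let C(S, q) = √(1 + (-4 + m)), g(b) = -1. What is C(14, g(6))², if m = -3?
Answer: -6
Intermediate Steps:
C(S, q) = I*√6 (C(S, q) = √(1 + (-4 - 3)) = √(1 - 7) = √(-6) = I*√6)
C(14, g(6))² = (I*√6)² = -6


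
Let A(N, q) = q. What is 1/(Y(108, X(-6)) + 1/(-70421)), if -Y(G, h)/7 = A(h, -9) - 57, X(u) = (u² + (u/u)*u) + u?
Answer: 70421/32534501 ≈ 0.0021645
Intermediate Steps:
X(u) = u² + 2*u (X(u) = (u² + 1*u) + u = (u² + u) + u = (u + u²) + u = u² + 2*u)
Y(G, h) = 462 (Y(G, h) = -7*(-9 - 57) = -7*(-66) = 462)
1/(Y(108, X(-6)) + 1/(-70421)) = 1/(462 + 1/(-70421)) = 1/(462 - 1/70421) = 1/(32534501/70421) = 70421/32534501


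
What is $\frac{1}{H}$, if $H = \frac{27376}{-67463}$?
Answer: $- \frac{67463}{27376} \approx -2.4643$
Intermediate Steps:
$H = - \frac{27376}{67463}$ ($H = 27376 \left(- \frac{1}{67463}\right) = - \frac{27376}{67463} \approx -0.40579$)
$\frac{1}{H} = \frac{1}{- \frac{27376}{67463}} = - \frac{67463}{27376}$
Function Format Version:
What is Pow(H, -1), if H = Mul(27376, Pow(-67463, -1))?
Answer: Rational(-67463, 27376) ≈ -2.4643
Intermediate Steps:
H = Rational(-27376, 67463) (H = Mul(27376, Rational(-1, 67463)) = Rational(-27376, 67463) ≈ -0.40579)
Pow(H, -1) = Pow(Rational(-27376, 67463), -1) = Rational(-67463, 27376)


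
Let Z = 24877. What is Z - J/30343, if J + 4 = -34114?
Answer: 754876929/30343 ≈ 24878.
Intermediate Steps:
J = -34118 (J = -4 - 34114 = -34118)
Z - J/30343 = 24877 - (-34118)/30343 = 24877 - 1*(-34118/30343) = 24877 + 34118/30343 = 754876929/30343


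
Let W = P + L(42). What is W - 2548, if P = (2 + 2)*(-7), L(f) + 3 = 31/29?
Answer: -74760/29 ≈ -2577.9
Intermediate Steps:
L(f) = -56/29 (L(f) = -3 + 31/29 = -56/29)
P = -28 (P = 4*(-7) = -28)
W = -868/29 (W = -28 - 56/29 = -868/29 ≈ -29.931)
W - 2548 = -868/29 - 2548 = -74760/29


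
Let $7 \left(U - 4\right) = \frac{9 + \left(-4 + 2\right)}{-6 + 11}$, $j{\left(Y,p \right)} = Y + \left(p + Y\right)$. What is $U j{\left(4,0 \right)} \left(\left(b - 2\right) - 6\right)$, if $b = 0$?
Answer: $- \frac{1344}{5} \approx -268.8$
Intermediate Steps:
$j{\left(Y,p \right)} = p + 2 Y$ ($j{\left(Y,p \right)} = Y + \left(Y + p\right) = p + 2 Y$)
$U = \frac{21}{5}$ ($U = 4 + \frac{\left(9 + \left(-4 + 2\right)\right) \frac{1}{-6 + 11}}{7} = 4 + \frac{\left(9 - 2\right) \frac{1}{5}}{7} = 4 + \frac{7 \cdot \frac{1}{5}}{7} = 4 + \frac{1}{7} \cdot \frac{7}{5} = 4 + \frac{1}{5} = \frac{21}{5} \approx 4.2$)
$U j{\left(4,0 \right)} \left(\left(b - 2\right) - 6\right) = \frac{21 \left(0 + 2 \cdot 4\right)}{5} \left(\left(0 - 2\right) - 6\right) = \frac{21 \left(0 + 8\right)}{5} \left(-2 - 6\right) = \frac{21}{5} \cdot 8 \left(-8\right) = \frac{168}{5} \left(-8\right) = - \frac{1344}{5}$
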